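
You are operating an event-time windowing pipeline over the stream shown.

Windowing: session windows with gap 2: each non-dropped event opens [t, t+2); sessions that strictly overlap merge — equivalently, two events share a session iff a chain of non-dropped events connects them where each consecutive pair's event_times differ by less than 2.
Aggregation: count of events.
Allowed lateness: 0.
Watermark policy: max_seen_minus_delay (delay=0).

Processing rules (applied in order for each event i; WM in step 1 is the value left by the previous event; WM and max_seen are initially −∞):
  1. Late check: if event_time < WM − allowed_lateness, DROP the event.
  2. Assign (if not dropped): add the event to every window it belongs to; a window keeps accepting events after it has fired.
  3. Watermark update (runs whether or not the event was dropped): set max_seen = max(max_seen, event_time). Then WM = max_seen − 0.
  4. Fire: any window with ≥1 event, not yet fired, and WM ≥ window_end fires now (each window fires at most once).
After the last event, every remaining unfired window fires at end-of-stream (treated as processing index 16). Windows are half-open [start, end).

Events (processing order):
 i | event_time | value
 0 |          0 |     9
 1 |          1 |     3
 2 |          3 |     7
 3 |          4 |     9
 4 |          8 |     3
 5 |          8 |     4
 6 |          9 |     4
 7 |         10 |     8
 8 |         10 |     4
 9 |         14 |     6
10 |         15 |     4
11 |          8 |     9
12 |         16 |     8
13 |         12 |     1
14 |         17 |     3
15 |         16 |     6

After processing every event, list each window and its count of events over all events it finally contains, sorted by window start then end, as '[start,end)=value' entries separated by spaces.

i=0 t=0 v=9: → [0,2); WM=0
i=1 t=1 v=3: → [0,3); WM=1
i=2 t=3 v=7: → [3,5); WM=3
i=3 t=4 v=9: → [3,6); WM=4
i=4 t=8 v=3: → [8,10); WM=8
i=5 t=8 v=4: → [8,10); WM=8
i=6 t=9 v=4: → [8,11); WM=9
i=7 t=10 v=8: → [8,12); WM=10
i=8 t=10 v=4: → [8,12); WM=10
i=9 t=14 v=6: → [14,16); WM=14
i=10 t=15 v=4: → [14,17); WM=15
i=11 t=8 v=9: DROP (t<15-0); WM=15
i=12 t=16 v=8: → [14,18); WM=16
i=13 t=12 v=1: DROP (t<16-0); WM=16
i=14 t=17 v=3: → [14,19); WM=17
i=15 t=16 v=6: DROP (t<17-0); WM=17

[0,3)=2 [3,6)=2 [8,12)=5 [14,19)=4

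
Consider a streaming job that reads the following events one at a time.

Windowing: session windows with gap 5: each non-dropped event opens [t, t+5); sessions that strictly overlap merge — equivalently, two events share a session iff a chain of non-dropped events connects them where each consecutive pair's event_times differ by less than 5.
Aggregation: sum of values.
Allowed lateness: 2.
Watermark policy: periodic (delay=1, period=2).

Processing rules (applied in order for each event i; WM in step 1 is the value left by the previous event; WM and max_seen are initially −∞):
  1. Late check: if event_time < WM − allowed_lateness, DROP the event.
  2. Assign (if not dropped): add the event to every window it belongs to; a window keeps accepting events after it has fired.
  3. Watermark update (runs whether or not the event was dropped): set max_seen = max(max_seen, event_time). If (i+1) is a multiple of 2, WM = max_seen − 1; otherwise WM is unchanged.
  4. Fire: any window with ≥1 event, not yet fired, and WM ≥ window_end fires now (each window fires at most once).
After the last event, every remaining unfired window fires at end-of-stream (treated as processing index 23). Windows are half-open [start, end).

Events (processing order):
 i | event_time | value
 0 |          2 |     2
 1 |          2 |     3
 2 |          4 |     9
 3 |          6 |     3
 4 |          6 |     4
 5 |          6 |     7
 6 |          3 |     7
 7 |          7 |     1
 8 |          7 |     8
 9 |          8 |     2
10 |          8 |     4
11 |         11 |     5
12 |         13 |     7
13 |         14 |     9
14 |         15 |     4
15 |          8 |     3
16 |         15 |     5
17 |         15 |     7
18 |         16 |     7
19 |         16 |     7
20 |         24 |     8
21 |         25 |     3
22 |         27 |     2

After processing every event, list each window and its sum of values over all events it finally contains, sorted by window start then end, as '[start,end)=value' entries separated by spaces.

i=0 t=2 v=2: → [2,7); WM=−∞
i=1 t=2 v=3: → [2,7); WM=1
i=2 t=4 v=9: → [2,9); WM=1
i=3 t=6 v=3: → [2,11); WM=5
i=4 t=6 v=4: → [2,11); WM=5
i=5 t=6 v=7: → [2,11); WM=5
i=6 t=3 v=7: → [2,11); WM=5
i=7 t=7 v=1: → [2,12); WM=6
i=8 t=7 v=8: → [2,12); WM=6
i=9 t=8 v=2: → [2,13); WM=7
i=10 t=8 v=4: → [2,13); WM=7
i=11 t=11 v=5: → [2,16); WM=10
i=12 t=13 v=7: → [2,18); WM=10
i=13 t=14 v=9: → [2,19); WM=13
i=14 t=15 v=4: → [2,20); WM=13
i=15 t=8 v=3: DROP (t<13-2); WM=14
i=16 t=15 v=5: → [2,20); WM=14
i=17 t=15 v=7: → [2,20); WM=14
i=18 t=16 v=7: → [2,21); WM=14
i=19 t=16 v=7: → [2,21); WM=15
i=20 t=24 v=8: → [24,29); WM=15
i=21 t=25 v=3: → [24,30); WM=24
i=22 t=27 v=2: → [24,32); WM=24

[2,21)=101 [24,32)=13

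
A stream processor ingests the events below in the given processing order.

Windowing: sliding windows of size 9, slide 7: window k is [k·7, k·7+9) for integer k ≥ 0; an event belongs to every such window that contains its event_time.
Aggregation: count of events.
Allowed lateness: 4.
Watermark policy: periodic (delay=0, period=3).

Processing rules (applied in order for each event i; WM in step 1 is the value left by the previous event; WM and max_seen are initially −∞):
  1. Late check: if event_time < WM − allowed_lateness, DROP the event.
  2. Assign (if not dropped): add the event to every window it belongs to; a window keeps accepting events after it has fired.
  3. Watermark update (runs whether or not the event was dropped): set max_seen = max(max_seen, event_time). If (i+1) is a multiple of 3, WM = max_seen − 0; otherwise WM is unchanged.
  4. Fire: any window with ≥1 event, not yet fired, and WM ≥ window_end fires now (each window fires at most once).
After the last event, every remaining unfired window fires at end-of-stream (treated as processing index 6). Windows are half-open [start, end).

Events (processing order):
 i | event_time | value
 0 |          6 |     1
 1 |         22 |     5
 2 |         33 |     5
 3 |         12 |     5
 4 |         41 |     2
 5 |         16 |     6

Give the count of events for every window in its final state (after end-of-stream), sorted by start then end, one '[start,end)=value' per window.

i=0 t=6 v=1: → [0,9); WM=−∞
i=1 t=22 v=5: → [21,30),[14,23); WM=−∞
i=2 t=33 v=5: → [28,37); WM=33; [0,9) fires=1 [14,23) fires=1 [21,30) fires=1
i=3 t=12 v=5: DROP (t<33-4); WM=33
i=4 t=41 v=2: → [35,44); WM=33
i=5 t=16 v=6: DROP (t<33-4); WM=41; [28,37) fires=1

[0,9)=1 [14,23)=1 [21,30)=1 [28,37)=1 [35,44)=1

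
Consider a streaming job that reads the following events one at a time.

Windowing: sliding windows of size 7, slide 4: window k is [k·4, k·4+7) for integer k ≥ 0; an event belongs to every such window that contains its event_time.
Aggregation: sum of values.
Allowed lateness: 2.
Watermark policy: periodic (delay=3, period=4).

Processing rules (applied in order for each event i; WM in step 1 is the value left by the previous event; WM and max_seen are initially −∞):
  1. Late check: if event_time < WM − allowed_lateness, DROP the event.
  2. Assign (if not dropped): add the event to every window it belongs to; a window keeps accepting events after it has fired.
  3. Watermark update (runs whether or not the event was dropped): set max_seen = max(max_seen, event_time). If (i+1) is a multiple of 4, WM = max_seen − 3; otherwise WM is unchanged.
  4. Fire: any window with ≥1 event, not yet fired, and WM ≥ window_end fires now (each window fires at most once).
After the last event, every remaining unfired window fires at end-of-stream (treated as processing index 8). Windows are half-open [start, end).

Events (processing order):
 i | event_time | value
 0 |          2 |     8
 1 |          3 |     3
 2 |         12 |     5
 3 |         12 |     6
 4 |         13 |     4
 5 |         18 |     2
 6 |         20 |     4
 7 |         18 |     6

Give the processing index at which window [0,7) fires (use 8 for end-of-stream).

3

i=0 t=2 v=8: → [0,7); WM=−∞
i=1 t=3 v=3: → [0,7); WM=−∞
i=2 t=12 v=5: → [12,19),[8,15); WM=−∞
i=3 t=12 v=6: → [12,19),[8,15); WM=9; [0,7) fires=11
i=4 t=13 v=4: → [12,19),[8,15); WM=9
i=5 t=18 v=2: → [16,23),[12,19); WM=9
i=6 t=20 v=4: → [20,27),[16,23); WM=9
i=7 t=18 v=6: → [16,23),[12,19); WM=17; [8,15) fires=15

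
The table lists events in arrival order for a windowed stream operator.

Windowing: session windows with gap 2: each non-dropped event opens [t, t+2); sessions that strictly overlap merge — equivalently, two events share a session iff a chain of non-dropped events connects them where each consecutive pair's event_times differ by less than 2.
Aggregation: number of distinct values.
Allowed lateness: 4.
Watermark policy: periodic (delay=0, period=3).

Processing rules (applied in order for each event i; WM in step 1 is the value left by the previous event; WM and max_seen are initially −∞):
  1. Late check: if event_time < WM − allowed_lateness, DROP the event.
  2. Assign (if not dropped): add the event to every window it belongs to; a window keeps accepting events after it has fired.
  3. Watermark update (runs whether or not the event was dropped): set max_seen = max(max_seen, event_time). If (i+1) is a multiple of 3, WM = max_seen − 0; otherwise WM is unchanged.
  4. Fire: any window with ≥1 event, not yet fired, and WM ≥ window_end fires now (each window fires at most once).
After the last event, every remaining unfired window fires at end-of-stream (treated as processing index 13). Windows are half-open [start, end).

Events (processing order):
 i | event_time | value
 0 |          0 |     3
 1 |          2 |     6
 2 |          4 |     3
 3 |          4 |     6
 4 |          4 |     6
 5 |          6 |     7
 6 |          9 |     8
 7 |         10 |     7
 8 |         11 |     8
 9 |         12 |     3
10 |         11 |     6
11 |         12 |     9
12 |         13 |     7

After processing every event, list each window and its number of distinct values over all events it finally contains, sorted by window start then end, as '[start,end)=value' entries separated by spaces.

[0,2)=1 [2,4)=1 [4,6)=2 [6,8)=1 [9,15)=5

i=0 t=0 v=3: → [0,2); WM=−∞
i=1 t=2 v=6: → [2,4); WM=−∞
i=2 t=4 v=3: → [4,6); WM=4
i=3 t=4 v=6: → [4,6); WM=4
i=4 t=4 v=6: → [4,6); WM=4
i=5 t=6 v=7: → [6,8); WM=6
i=6 t=9 v=8: → [9,11); WM=6
i=7 t=10 v=7: → [9,12); WM=6
i=8 t=11 v=8: → [9,13); WM=11
i=9 t=12 v=3: → [9,14); WM=11
i=10 t=11 v=6: → [9,14); WM=11
i=11 t=12 v=9: → [9,14); WM=12
i=12 t=13 v=7: → [9,15); WM=12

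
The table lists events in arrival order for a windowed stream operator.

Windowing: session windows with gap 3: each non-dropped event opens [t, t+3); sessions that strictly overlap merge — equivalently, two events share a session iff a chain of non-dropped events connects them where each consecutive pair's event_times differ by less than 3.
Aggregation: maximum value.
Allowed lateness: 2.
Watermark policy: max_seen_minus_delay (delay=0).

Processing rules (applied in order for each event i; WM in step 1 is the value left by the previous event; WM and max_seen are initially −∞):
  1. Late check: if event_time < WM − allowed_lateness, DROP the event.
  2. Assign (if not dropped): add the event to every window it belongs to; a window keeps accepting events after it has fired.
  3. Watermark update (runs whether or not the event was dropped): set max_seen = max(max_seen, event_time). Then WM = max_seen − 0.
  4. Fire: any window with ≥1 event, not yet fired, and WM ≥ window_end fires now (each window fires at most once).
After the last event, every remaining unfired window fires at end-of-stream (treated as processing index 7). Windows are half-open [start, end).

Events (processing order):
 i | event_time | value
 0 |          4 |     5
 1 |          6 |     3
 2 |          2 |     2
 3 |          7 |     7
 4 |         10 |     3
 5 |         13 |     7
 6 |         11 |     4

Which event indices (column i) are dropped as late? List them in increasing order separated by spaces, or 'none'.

i=0 t=4 v=5: → [4,7); WM=4
i=1 t=6 v=3: → [4,9); WM=6
i=2 t=2 v=2: DROP (t<6-2); WM=6
i=3 t=7 v=7: → [4,10); WM=7
i=4 t=10 v=3: → [10,13); WM=10
i=5 t=13 v=7: → [13,16); WM=13
i=6 t=11 v=4: → [10,16); WM=13

2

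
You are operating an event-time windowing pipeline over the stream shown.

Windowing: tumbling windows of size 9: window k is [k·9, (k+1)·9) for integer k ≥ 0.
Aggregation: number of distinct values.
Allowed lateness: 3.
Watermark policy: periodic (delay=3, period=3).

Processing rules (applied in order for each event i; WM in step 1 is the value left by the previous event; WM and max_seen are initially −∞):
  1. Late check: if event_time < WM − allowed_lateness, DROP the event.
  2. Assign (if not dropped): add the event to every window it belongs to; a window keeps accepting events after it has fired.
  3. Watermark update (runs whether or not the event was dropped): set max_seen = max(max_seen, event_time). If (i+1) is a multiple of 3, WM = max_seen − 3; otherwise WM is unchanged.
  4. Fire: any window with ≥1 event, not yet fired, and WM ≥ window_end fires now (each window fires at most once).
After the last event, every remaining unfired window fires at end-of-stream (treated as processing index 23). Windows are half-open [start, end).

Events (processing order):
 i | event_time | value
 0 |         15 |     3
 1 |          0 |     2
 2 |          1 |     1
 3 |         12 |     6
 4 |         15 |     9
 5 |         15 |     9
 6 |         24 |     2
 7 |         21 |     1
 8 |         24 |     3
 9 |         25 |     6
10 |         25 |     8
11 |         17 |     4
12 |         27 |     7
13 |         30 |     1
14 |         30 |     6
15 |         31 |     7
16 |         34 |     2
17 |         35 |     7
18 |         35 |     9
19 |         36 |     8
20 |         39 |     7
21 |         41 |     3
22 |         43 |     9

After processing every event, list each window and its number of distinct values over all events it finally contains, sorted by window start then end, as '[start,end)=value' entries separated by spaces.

i=0 t=15 v=3: → [9,18); WM=−∞
i=1 t=0 v=2: → [0,9); WM=−∞
i=2 t=1 v=1: → [0,9); WM=12; [0,9) fires=2
i=3 t=12 v=6: → [9,18); WM=12
i=4 t=15 v=9: → [9,18); WM=12
i=5 t=15 v=9: → [9,18); WM=12
i=6 t=24 v=2: → [18,27); WM=12
i=7 t=21 v=1: → [18,27); WM=12
i=8 t=24 v=3: → [18,27); WM=21; [9,18) fires=3
i=9 t=25 v=6: → [18,27); WM=21
i=10 t=25 v=8: → [18,27); WM=21
i=11 t=17 v=4: DROP (t<21-3); WM=22
i=12 t=27 v=7: → [27,36); WM=22
i=13 t=30 v=1: → [27,36); WM=22
i=14 t=30 v=6: → [27,36); WM=27; [18,27) fires=5
i=15 t=31 v=7: → [27,36); WM=27
i=16 t=34 v=2: → [27,36); WM=27
i=17 t=35 v=7: → [27,36); WM=32
i=18 t=35 v=9: → [27,36); WM=32
i=19 t=36 v=8: → [36,45); WM=32
i=20 t=39 v=7: → [36,45); WM=36; [27,36) fires=5
i=21 t=41 v=3: → [36,45); WM=36
i=22 t=43 v=9: → [36,45); WM=36

[0,9)=2 [9,18)=3 [18,27)=5 [27,36)=5 [36,45)=4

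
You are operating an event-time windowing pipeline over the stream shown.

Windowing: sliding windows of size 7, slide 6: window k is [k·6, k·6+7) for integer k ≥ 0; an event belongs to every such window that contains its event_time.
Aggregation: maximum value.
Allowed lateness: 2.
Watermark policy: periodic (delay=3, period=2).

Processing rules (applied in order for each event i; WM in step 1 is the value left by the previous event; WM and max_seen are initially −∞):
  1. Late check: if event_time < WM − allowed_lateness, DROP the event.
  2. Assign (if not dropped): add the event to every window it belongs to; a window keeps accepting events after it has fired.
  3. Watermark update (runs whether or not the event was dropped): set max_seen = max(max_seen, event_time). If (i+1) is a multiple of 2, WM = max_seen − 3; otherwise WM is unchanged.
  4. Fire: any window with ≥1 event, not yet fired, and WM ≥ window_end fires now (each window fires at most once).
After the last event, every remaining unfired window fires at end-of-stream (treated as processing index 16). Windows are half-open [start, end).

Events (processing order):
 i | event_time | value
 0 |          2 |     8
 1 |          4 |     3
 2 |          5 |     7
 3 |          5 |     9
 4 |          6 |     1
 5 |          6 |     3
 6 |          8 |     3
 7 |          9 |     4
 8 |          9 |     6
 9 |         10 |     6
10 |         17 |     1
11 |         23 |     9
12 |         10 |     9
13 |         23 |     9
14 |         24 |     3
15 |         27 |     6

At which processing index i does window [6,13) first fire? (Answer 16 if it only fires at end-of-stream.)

11

i=0 t=2 v=8: → [0,7); WM=−∞
i=1 t=4 v=3: → [0,7); WM=1
i=2 t=5 v=7: → [0,7); WM=1
i=3 t=5 v=9: → [0,7); WM=2
i=4 t=6 v=1: → [6,13),[0,7); WM=2
i=5 t=6 v=3: → [6,13),[0,7); WM=3
i=6 t=8 v=3: → [6,13); WM=3
i=7 t=9 v=4: → [6,13); WM=6
i=8 t=9 v=6: → [6,13); WM=6
i=9 t=10 v=6: → [6,13); WM=7; [0,7) fires=9
i=10 t=17 v=1: → [12,19); WM=7
i=11 t=23 v=9: → [18,25); WM=20; [6,13) fires=6 [12,19) fires=1
i=12 t=10 v=9: DROP (t<20-2); WM=20
i=13 t=23 v=9: → [18,25); WM=20
i=14 t=24 v=3: → [24,31),[18,25); WM=20
i=15 t=27 v=6: → [24,31); WM=24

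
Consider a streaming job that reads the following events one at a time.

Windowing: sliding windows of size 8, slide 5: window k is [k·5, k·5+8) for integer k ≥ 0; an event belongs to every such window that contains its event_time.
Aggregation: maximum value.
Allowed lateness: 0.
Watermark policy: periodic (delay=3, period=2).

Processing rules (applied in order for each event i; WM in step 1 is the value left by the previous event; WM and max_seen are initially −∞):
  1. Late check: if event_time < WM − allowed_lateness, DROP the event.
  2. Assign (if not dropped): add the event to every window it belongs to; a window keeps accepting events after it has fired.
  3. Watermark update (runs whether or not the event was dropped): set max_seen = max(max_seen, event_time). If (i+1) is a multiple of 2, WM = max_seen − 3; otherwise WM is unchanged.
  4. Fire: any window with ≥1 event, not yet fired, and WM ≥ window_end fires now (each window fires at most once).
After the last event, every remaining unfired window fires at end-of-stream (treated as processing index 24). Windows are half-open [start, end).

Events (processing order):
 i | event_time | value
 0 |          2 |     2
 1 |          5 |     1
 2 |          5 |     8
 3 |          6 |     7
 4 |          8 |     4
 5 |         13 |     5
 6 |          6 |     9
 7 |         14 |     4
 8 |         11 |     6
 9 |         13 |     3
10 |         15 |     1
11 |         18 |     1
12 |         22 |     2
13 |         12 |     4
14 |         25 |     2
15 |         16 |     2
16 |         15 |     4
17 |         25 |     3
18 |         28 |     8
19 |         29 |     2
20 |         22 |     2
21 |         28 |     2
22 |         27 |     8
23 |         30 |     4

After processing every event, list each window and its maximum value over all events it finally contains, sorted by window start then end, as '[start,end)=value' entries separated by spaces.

[0,8)=8 [5,13)=8 [10,18)=6 [15,23)=2 [20,28)=8 [25,33)=8 [30,38)=4

i=0 t=2 v=2: → [0,8); WM=−∞
i=1 t=5 v=1: → [5,13),[0,8); WM=2
i=2 t=5 v=8: → [5,13),[0,8); WM=2
i=3 t=6 v=7: → [5,13),[0,8); WM=3
i=4 t=8 v=4: → [5,13); WM=3
i=5 t=13 v=5: → [10,18); WM=10; [0,8) fires=8
i=6 t=6 v=9: DROP (t<10-0); WM=10
i=7 t=14 v=4: → [10,18); WM=11
i=8 t=11 v=6: → [10,18),[5,13); WM=11
i=9 t=13 v=3: → [10,18); WM=11
i=10 t=15 v=1: → [15,23),[10,18); WM=11
i=11 t=18 v=1: → [15,23); WM=15; [5,13) fires=8
i=12 t=22 v=2: → [20,28),[15,23); WM=15
i=13 t=12 v=4: DROP (t<15-0); WM=19; [10,18) fires=6
i=14 t=25 v=2: → [25,33),[20,28); WM=19
i=15 t=16 v=2: DROP (t<19-0); WM=22
i=16 t=15 v=4: DROP (t<22-0); WM=22
i=17 t=25 v=3: → [25,33),[20,28); WM=22
i=18 t=28 v=8: → [25,33); WM=22
i=19 t=29 v=2: → [25,33); WM=26; [15,23) fires=2
i=20 t=22 v=2: DROP (t<26-0); WM=26
i=21 t=28 v=2: → [25,33); WM=26
i=22 t=27 v=8: → [25,33),[20,28); WM=26
i=23 t=30 v=4: → [30,38),[25,33); WM=27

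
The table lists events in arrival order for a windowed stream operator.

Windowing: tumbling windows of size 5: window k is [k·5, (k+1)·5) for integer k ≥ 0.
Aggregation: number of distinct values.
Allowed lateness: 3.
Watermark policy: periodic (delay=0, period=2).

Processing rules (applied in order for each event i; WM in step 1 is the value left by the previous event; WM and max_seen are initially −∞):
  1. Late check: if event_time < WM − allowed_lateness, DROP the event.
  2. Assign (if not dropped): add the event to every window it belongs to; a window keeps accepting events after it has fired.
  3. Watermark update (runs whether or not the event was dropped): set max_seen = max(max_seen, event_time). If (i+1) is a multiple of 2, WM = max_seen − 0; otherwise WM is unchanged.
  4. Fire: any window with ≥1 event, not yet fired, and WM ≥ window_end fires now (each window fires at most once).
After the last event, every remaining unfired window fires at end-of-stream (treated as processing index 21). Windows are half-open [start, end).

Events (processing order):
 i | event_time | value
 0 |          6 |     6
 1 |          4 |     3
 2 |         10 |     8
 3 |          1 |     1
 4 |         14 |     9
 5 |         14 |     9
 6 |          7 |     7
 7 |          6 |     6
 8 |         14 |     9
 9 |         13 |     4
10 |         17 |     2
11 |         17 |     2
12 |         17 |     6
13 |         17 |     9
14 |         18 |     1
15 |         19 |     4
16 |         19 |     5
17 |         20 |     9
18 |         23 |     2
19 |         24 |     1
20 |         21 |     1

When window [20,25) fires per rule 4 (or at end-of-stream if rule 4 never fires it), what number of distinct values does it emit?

3

i=0 t=6 v=6: → [5,10); WM=−∞
i=1 t=4 v=3: → [0,5); WM=6; [0,5) fires=1
i=2 t=10 v=8: → [10,15); WM=6
i=3 t=1 v=1: DROP (t<6-3); WM=10; [5,10) fires=1
i=4 t=14 v=9: → [10,15); WM=10
i=5 t=14 v=9: → [10,15); WM=14
i=6 t=7 v=7: DROP (t<14-3); WM=14
i=7 t=6 v=6: DROP (t<14-3); WM=14
i=8 t=14 v=9: → [10,15); WM=14
i=9 t=13 v=4: → [10,15); WM=14
i=10 t=17 v=2: → [15,20); WM=14
i=11 t=17 v=2: → [15,20); WM=17; [10,15) fires=3
i=12 t=17 v=6: → [15,20); WM=17
i=13 t=17 v=9: → [15,20); WM=17
i=14 t=18 v=1: → [15,20); WM=17
i=15 t=19 v=4: → [15,20); WM=19
i=16 t=19 v=5: → [15,20); WM=19
i=17 t=20 v=9: → [20,25); WM=20; [15,20) fires=6
i=18 t=23 v=2: → [20,25); WM=20
i=19 t=24 v=1: → [20,25); WM=24
i=20 t=21 v=1: → [20,25); WM=24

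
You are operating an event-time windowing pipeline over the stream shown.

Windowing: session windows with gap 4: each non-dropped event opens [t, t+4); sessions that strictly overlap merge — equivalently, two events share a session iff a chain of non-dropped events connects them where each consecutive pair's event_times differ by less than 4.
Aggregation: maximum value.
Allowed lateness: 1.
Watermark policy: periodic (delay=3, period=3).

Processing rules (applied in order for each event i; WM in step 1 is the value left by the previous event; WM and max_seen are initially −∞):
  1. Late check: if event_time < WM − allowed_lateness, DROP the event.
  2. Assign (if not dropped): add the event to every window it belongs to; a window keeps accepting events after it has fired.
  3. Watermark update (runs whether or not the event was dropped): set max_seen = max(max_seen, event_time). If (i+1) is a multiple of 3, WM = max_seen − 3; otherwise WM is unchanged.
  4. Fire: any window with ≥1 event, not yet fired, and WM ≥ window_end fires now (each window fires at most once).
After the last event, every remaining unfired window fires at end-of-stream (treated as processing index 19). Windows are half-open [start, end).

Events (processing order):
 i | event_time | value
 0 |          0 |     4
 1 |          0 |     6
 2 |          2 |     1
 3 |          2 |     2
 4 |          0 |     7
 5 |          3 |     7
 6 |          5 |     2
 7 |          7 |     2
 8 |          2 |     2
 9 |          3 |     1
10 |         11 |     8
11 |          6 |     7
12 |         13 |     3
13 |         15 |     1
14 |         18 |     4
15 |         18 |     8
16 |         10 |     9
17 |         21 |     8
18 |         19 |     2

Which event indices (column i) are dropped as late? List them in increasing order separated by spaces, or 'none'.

16

i=0 t=0 v=4: → [0,4); WM=−∞
i=1 t=0 v=6: → [0,4); WM=−∞
i=2 t=2 v=1: → [0,6); WM=-1
i=3 t=2 v=2: → [0,6); WM=-1
i=4 t=0 v=7: → [0,6); WM=-1
i=5 t=3 v=7: → [0,7); WM=0
i=6 t=5 v=2: → [0,9); WM=0
i=7 t=7 v=2: → [0,11); WM=0
i=8 t=2 v=2: → [0,11); WM=4
i=9 t=3 v=1: → [0,11); WM=4
i=10 t=11 v=8: → [11,15); WM=4
i=11 t=6 v=7: → [0,11); WM=8
i=12 t=13 v=3: → [11,17); WM=8
i=13 t=15 v=1: → [11,19); WM=8
i=14 t=18 v=4: → [11,22); WM=15
i=15 t=18 v=8: → [11,22); WM=15
i=16 t=10 v=9: DROP (t<15-1); WM=15
i=17 t=21 v=8: → [11,25); WM=18
i=18 t=19 v=2: → [11,25); WM=18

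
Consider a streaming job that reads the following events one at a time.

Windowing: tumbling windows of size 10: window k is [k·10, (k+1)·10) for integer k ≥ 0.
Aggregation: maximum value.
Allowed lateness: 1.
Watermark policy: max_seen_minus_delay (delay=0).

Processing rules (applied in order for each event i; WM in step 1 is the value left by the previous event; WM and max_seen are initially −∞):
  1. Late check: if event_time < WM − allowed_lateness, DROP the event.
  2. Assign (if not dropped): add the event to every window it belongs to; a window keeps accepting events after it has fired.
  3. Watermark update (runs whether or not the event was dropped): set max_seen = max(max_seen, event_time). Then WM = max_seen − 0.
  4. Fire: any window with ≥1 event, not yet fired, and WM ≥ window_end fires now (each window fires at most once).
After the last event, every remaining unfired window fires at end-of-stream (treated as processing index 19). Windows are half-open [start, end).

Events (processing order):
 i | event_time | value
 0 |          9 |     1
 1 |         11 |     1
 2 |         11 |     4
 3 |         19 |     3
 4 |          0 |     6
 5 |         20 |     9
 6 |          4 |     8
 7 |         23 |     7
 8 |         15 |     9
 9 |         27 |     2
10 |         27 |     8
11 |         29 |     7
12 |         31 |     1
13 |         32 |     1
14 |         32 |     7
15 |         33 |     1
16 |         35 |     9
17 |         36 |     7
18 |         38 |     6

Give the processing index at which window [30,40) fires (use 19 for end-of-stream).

i=0 t=9 v=1: → [0,10); WM=9
i=1 t=11 v=1: → [10,20); WM=11; [0,10) fires=1
i=2 t=11 v=4: → [10,20); WM=11
i=3 t=19 v=3: → [10,20); WM=19
i=4 t=0 v=6: DROP (t<19-1); WM=19
i=5 t=20 v=9: → [20,30); WM=20; [10,20) fires=4
i=6 t=4 v=8: DROP (t<20-1); WM=20
i=7 t=23 v=7: → [20,30); WM=23
i=8 t=15 v=9: DROP (t<23-1); WM=23
i=9 t=27 v=2: → [20,30); WM=27
i=10 t=27 v=8: → [20,30); WM=27
i=11 t=29 v=7: → [20,30); WM=29
i=12 t=31 v=1: → [30,40); WM=31; [20,30) fires=9
i=13 t=32 v=1: → [30,40); WM=32
i=14 t=32 v=7: → [30,40); WM=32
i=15 t=33 v=1: → [30,40); WM=33
i=16 t=35 v=9: → [30,40); WM=35
i=17 t=36 v=7: → [30,40); WM=36
i=18 t=38 v=6: → [30,40); WM=38

19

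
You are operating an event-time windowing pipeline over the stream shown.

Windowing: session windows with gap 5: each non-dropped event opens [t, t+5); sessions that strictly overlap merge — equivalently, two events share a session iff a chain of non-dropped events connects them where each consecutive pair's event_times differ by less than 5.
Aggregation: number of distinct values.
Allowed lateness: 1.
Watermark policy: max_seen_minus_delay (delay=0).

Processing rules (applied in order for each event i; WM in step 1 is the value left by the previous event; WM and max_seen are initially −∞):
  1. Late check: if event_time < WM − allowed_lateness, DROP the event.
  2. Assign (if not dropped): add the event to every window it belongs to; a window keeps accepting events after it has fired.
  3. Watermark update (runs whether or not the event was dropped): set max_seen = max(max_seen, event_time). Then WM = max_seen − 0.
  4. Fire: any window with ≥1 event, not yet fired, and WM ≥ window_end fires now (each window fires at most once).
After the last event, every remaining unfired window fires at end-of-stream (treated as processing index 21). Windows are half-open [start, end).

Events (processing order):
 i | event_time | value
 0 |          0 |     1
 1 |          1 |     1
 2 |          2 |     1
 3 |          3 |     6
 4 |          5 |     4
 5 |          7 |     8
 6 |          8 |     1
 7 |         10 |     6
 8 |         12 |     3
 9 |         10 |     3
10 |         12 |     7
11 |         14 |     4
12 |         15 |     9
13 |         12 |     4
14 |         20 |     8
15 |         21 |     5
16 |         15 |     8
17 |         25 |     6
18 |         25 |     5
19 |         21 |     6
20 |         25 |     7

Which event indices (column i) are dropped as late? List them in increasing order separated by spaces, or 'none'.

i=0 t=0 v=1: → [0,5); WM=0
i=1 t=1 v=1: → [0,6); WM=1
i=2 t=2 v=1: → [0,7); WM=2
i=3 t=3 v=6: → [0,8); WM=3
i=4 t=5 v=4: → [0,10); WM=5
i=5 t=7 v=8: → [0,12); WM=7
i=6 t=8 v=1: → [0,13); WM=8
i=7 t=10 v=6: → [0,15); WM=10
i=8 t=12 v=3: → [0,17); WM=12
i=9 t=10 v=3: DROP (t<12-1); WM=12
i=10 t=12 v=7: → [0,17); WM=12
i=11 t=14 v=4: → [0,19); WM=14
i=12 t=15 v=9: → [0,20); WM=15
i=13 t=12 v=4: DROP (t<15-1); WM=15
i=14 t=20 v=8: → [20,25); WM=20
i=15 t=21 v=5: → [20,26); WM=21
i=16 t=15 v=8: DROP (t<21-1); WM=21
i=17 t=25 v=6: → [20,30); WM=25
i=18 t=25 v=5: → [20,30); WM=25
i=19 t=21 v=6: DROP (t<25-1); WM=25
i=20 t=25 v=7: → [20,30); WM=25

9 13 16 19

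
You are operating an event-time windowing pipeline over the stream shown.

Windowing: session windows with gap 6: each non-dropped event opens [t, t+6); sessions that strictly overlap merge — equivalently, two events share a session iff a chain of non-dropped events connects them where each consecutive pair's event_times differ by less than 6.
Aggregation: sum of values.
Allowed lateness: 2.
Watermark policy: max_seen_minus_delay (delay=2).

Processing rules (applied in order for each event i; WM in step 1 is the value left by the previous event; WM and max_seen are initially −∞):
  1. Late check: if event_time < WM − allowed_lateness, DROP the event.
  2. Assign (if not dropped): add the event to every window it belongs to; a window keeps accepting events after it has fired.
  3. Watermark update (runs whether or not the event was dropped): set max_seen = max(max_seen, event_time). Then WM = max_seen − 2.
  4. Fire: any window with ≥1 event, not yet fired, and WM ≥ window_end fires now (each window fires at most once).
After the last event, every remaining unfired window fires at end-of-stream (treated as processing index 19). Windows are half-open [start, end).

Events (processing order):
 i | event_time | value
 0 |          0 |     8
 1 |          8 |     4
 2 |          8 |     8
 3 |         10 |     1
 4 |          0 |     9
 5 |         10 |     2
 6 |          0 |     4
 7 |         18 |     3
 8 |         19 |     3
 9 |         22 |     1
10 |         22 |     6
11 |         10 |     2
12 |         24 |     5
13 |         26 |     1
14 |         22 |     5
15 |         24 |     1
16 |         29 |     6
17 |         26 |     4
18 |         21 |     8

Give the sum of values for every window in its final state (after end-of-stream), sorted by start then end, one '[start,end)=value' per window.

[0,6)=8 [8,16)=15 [18,35)=35

i=0 t=0 v=8: → [0,6); WM=-2
i=1 t=8 v=4: → [8,14); WM=6
i=2 t=8 v=8: → [8,14); WM=6
i=3 t=10 v=1: → [8,16); WM=8
i=4 t=0 v=9: DROP (t<8-2); WM=8
i=5 t=10 v=2: → [8,16); WM=8
i=6 t=0 v=4: DROP (t<8-2); WM=8
i=7 t=18 v=3: → [18,24); WM=16
i=8 t=19 v=3: → [18,25); WM=17
i=9 t=22 v=1: → [18,28); WM=20
i=10 t=22 v=6: → [18,28); WM=20
i=11 t=10 v=2: DROP (t<20-2); WM=20
i=12 t=24 v=5: → [18,30); WM=22
i=13 t=26 v=1: → [18,32); WM=24
i=14 t=22 v=5: → [18,32); WM=24
i=15 t=24 v=1: → [18,32); WM=24
i=16 t=29 v=6: → [18,35); WM=27
i=17 t=26 v=4: → [18,35); WM=27
i=18 t=21 v=8: DROP (t<27-2); WM=27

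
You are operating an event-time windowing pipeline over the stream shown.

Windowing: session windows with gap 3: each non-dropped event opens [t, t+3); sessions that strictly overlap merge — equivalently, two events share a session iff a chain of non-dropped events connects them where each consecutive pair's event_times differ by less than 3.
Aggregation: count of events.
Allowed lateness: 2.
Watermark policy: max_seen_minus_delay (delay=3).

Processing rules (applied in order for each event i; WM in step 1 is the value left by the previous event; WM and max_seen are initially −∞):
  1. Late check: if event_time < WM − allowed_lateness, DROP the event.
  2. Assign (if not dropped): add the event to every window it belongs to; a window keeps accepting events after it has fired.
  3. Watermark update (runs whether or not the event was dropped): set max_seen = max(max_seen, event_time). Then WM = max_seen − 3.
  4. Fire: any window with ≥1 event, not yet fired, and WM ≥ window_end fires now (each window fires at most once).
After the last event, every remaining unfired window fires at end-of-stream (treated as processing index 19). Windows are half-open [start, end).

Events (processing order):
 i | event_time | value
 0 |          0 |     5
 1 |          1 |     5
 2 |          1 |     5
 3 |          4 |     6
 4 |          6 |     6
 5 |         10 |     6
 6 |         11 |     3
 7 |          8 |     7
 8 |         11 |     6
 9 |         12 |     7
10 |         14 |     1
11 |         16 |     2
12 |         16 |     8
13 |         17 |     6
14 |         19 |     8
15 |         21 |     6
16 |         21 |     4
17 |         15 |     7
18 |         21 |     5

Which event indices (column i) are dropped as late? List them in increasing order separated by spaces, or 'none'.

i=0 t=0 v=5: → [0,3); WM=-3
i=1 t=1 v=5: → [0,4); WM=-2
i=2 t=1 v=5: → [0,4); WM=-2
i=3 t=4 v=6: → [4,7); WM=1
i=4 t=6 v=6: → [4,9); WM=3
i=5 t=10 v=6: → [10,13); WM=7
i=6 t=11 v=3: → [10,14); WM=8
i=7 t=8 v=7: → [4,14); WM=8
i=8 t=11 v=6: → [4,14); WM=8
i=9 t=12 v=7: → [4,15); WM=9
i=10 t=14 v=1: → [4,17); WM=11
i=11 t=16 v=2: → [4,19); WM=13
i=12 t=16 v=8: → [4,19); WM=13
i=13 t=17 v=6: → [4,20); WM=14
i=14 t=19 v=8: → [4,22); WM=16
i=15 t=21 v=6: → [4,24); WM=18
i=16 t=21 v=4: → [4,24); WM=18
i=17 t=15 v=7: DROP (t<18-2); WM=18
i=18 t=21 v=5: → [4,24); WM=18

17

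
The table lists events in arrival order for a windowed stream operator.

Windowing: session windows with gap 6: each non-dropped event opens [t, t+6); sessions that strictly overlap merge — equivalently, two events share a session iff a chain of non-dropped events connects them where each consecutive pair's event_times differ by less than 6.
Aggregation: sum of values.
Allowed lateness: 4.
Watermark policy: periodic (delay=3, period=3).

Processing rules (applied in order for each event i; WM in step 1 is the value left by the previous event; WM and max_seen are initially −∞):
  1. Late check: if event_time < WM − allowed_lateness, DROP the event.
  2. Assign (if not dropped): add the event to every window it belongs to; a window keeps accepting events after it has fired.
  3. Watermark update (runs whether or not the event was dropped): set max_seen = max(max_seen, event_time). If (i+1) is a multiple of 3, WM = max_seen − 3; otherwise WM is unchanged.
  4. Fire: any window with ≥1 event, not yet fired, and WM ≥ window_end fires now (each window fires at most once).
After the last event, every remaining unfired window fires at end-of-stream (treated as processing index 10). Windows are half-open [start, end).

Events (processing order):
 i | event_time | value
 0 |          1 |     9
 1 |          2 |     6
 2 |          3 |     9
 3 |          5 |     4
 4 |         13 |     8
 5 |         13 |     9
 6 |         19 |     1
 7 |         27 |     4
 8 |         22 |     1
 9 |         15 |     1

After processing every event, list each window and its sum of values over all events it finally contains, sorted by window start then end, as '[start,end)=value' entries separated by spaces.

[1,11)=28 [13,19)=17 [19,33)=6

i=0 t=1 v=9: → [1,7); WM=−∞
i=1 t=2 v=6: → [1,8); WM=−∞
i=2 t=3 v=9: → [1,9); WM=0
i=3 t=5 v=4: → [1,11); WM=0
i=4 t=13 v=8: → [13,19); WM=0
i=5 t=13 v=9: → [13,19); WM=10
i=6 t=19 v=1: → [19,25); WM=10
i=7 t=27 v=4: → [27,33); WM=10
i=8 t=22 v=1: → [19,33); WM=24
i=9 t=15 v=1: DROP (t<24-4); WM=24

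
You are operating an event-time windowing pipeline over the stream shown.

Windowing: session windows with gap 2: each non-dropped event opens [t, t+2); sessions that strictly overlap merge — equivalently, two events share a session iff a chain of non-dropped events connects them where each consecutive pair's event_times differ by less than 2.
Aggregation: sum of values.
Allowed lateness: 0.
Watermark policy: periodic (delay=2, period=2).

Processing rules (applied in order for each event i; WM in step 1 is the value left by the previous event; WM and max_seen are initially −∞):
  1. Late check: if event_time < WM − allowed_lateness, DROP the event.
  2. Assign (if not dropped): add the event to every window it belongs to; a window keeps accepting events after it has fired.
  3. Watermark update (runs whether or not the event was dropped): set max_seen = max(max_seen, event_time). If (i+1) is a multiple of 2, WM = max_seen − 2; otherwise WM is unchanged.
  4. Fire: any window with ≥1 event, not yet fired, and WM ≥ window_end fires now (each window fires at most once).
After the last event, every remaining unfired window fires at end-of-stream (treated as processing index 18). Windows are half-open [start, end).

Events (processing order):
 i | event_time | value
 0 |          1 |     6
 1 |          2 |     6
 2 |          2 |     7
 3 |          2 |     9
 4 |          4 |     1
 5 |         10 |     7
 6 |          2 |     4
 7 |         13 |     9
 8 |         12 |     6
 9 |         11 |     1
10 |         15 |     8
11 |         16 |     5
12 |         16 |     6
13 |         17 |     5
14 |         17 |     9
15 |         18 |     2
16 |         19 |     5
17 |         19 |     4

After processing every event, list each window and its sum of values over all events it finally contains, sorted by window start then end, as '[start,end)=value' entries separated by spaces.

i=0 t=1 v=6: → [1,3); WM=−∞
i=1 t=2 v=6: → [1,4); WM=0
i=2 t=2 v=7: → [1,4); WM=0
i=3 t=2 v=9: → [1,4); WM=0
i=4 t=4 v=1: → [4,6); WM=0
i=5 t=10 v=7: → [10,12); WM=8
i=6 t=2 v=4: DROP (t<8-0); WM=8
i=7 t=13 v=9: → [13,15); WM=11
i=8 t=12 v=6: → [12,15); WM=11
i=9 t=11 v=1: → [10,15); WM=11
i=10 t=15 v=8: → [15,17); WM=11
i=11 t=16 v=5: → [15,18); WM=14
i=12 t=16 v=6: → [15,18); WM=14
i=13 t=17 v=5: → [15,19); WM=15
i=14 t=17 v=9: → [15,19); WM=15
i=15 t=18 v=2: → [15,20); WM=16
i=16 t=19 v=5: → [15,21); WM=16
i=17 t=19 v=4: → [15,21); WM=17

[1,4)=28 [4,6)=1 [10,15)=23 [15,21)=44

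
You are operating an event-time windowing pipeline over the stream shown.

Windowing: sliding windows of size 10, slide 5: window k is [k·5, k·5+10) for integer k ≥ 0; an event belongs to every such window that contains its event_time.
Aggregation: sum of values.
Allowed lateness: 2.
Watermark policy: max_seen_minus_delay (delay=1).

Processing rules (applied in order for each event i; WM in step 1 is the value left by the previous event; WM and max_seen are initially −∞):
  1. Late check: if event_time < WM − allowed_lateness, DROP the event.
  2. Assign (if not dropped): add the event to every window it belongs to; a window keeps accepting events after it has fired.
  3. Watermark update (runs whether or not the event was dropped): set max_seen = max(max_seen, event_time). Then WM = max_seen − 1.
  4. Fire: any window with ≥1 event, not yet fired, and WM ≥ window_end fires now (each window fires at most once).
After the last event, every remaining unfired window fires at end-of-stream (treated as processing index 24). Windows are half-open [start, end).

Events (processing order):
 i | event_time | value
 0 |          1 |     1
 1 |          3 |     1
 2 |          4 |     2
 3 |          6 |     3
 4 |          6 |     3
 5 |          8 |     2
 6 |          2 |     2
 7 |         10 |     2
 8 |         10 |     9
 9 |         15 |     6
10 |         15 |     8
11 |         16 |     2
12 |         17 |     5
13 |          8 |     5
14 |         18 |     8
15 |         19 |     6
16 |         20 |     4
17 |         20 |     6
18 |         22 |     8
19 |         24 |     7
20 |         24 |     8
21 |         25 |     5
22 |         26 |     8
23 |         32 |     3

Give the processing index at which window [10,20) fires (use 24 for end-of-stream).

i=0 t=1 v=1: → [0,10); WM=0
i=1 t=3 v=1: → [0,10); WM=2
i=2 t=4 v=2: → [0,10); WM=3
i=3 t=6 v=3: → [5,15),[0,10); WM=5
i=4 t=6 v=3: → [5,15),[0,10); WM=5
i=5 t=8 v=2: → [5,15),[0,10); WM=7
i=6 t=2 v=2: DROP (t<7-2); WM=7
i=7 t=10 v=2: → [10,20),[5,15); WM=9
i=8 t=10 v=9: → [10,20),[5,15); WM=9
i=9 t=15 v=6: → [15,25),[10,20); WM=14; [0,10) fires=12
i=10 t=15 v=8: → [15,25),[10,20); WM=14
i=11 t=16 v=2: → [15,25),[10,20); WM=15; [5,15) fires=19
i=12 t=17 v=5: → [15,25),[10,20); WM=16
i=13 t=8 v=5: DROP (t<16-2); WM=16
i=14 t=18 v=8: → [15,25),[10,20); WM=17
i=15 t=19 v=6: → [15,25),[10,20); WM=18
i=16 t=20 v=4: → [20,30),[15,25); WM=19
i=17 t=20 v=6: → [20,30),[15,25); WM=19
i=18 t=22 v=8: → [20,30),[15,25); WM=21; [10,20) fires=46
i=19 t=24 v=7: → [20,30),[15,25); WM=23
i=20 t=24 v=8: → [20,30),[15,25); WM=23
i=21 t=25 v=5: → [25,35),[20,30); WM=24
i=22 t=26 v=8: → [25,35),[20,30); WM=25; [15,25) fires=68
i=23 t=32 v=3: → [30,40),[25,35); WM=31; [20,30) fires=46

18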